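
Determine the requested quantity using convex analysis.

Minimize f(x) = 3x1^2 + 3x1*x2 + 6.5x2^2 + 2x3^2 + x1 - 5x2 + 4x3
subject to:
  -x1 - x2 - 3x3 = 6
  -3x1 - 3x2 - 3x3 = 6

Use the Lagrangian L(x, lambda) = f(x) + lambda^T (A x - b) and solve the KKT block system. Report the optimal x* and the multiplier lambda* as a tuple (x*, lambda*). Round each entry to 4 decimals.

Form the Lagrangian:
  L(x, lambda) = (1/2) x^T Q x + c^T x + lambda^T (A x - b)
Stationarity (grad_x L = 0): Q x + c + A^T lambda = 0.
Primal feasibility: A x = b.

This gives the KKT block system:
  [ Q   A^T ] [ x     ]   [-c ]
  [ A    0  ] [ lambda ] = [ b ]

Solving the linear system:
  x*      = (-0.4615, 0.4615, -2)
  lambda* = (-1.8077, 0.4744)
  f(x*)   = -1.3846

x* = (-0.4615, 0.4615, -2), lambda* = (-1.8077, 0.4744)


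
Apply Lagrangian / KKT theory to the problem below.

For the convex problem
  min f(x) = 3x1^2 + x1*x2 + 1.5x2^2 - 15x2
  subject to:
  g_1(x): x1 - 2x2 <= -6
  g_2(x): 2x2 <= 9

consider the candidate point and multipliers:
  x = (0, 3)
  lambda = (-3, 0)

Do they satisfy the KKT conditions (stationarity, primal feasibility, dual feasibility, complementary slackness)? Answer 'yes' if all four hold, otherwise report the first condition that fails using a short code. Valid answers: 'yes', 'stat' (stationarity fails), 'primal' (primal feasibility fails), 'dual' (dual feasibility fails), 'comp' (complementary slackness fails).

Gradient of f: grad f(x) = Q x + c = (3, -6)
Constraint values g_i(x) = a_i^T x - b_i:
  g_1((0, 3)) = 0
  g_2((0, 3)) = -3
Stationarity residual: grad f(x) + sum_i lambda_i a_i = (0, 0)
  -> stationarity OK
Primal feasibility (all g_i <= 0): OK
Dual feasibility (all lambda_i >= 0): FAILS
Complementary slackness (lambda_i * g_i(x) = 0 for all i): OK

Verdict: the first failing condition is dual_feasibility -> dual.

dual


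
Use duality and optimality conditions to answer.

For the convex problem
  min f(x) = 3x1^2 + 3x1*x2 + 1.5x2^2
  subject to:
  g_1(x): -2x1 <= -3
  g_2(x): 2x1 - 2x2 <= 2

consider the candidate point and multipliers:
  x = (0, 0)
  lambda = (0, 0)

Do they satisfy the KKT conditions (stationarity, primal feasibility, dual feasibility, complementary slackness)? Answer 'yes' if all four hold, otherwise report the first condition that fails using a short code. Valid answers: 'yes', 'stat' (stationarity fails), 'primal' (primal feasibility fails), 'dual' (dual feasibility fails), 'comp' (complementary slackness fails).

Gradient of f: grad f(x) = Q x + c = (0, 0)
Constraint values g_i(x) = a_i^T x - b_i:
  g_1((0, 0)) = 3
  g_2((0, 0)) = -2
Stationarity residual: grad f(x) + sum_i lambda_i a_i = (0, 0)
  -> stationarity OK
Primal feasibility (all g_i <= 0): FAILS
Dual feasibility (all lambda_i >= 0): OK
Complementary slackness (lambda_i * g_i(x) = 0 for all i): OK

Verdict: the first failing condition is primal_feasibility -> primal.

primal


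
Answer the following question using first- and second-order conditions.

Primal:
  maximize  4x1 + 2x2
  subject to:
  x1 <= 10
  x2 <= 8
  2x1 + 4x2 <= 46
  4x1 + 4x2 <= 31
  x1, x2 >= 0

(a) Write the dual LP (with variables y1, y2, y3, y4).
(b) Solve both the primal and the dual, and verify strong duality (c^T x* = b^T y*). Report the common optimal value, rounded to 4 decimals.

The standard primal-dual pair for 'max c^T x s.t. A x <= b, x >= 0' is:
  Dual:  min b^T y  s.t.  A^T y >= c,  y >= 0.

So the dual LP is:
  minimize  10y1 + 8y2 + 46y3 + 31y4
  subject to:
    y1 + 2y3 + 4y4 >= 4
    y2 + 4y3 + 4y4 >= 2
    y1, y2, y3, y4 >= 0

Solving the primal: x* = (7.75, 0).
  primal value c^T x* = 31.
Solving the dual: y* = (0, 0, 0, 1).
  dual value b^T y* = 31.
Strong duality: c^T x* = b^T y*. Confirmed.

31


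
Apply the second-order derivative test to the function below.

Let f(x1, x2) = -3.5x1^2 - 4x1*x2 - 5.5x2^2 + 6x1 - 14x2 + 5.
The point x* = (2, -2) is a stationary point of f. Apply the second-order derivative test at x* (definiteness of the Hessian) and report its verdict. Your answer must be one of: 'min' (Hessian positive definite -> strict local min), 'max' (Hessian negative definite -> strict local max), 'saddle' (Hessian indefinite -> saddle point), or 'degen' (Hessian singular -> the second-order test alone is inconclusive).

Compute the Hessian H = grad^2 f:
  H = [[-7, -4], [-4, -11]]
Verify stationarity: grad f(x*) = H x* + g = (0, 0).
Eigenvalues of H: -13.4721, -4.5279.
Both eigenvalues < 0, so H is negative definite -> x* is a strict local max.

max


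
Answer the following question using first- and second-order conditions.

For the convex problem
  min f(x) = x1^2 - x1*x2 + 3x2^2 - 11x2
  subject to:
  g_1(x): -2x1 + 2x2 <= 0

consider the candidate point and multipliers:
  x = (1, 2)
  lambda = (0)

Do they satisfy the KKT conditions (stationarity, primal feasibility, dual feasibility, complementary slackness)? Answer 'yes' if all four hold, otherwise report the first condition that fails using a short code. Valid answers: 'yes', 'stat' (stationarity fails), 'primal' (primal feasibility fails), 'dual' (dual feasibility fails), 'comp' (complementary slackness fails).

Gradient of f: grad f(x) = Q x + c = (0, 0)
Constraint values g_i(x) = a_i^T x - b_i:
  g_1((1, 2)) = 2
Stationarity residual: grad f(x) + sum_i lambda_i a_i = (0, 0)
  -> stationarity OK
Primal feasibility (all g_i <= 0): FAILS
Dual feasibility (all lambda_i >= 0): OK
Complementary slackness (lambda_i * g_i(x) = 0 for all i): OK

Verdict: the first failing condition is primal_feasibility -> primal.

primal


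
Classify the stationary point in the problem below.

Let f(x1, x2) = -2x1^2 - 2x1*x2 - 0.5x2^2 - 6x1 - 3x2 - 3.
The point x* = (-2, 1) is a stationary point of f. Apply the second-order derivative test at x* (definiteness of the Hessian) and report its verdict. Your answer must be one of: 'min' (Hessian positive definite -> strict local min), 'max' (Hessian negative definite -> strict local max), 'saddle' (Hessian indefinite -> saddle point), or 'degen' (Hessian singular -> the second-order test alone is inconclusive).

Compute the Hessian H = grad^2 f:
  H = [[-4, -2], [-2, -1]]
Verify stationarity: grad f(x*) = H x* + g = (0, 0).
Eigenvalues of H: -5, 0.
H has a zero eigenvalue (singular; negative semidefinite but not definite), so H is neither positive definite, negative definite, nor indefinite. The second-order test alone is inconclusive -> degen.
(Indeed, f is constant along the null direction of H through x*, so x* is not a strict local extremum.)

degen


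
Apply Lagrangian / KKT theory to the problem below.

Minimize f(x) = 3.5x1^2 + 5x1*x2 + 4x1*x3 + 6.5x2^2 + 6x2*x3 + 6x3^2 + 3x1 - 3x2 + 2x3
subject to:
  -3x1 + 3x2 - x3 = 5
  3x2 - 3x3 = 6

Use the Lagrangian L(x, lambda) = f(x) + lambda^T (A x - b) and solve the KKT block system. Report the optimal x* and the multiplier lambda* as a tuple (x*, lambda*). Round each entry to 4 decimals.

Form the Lagrangian:
  L(x, lambda) = (1/2) x^T Q x + c^T x + lambda^T (A x - b)
Stationarity (grad_x L = 0): Q x + c + A^T lambda = 0.
Primal feasibility: A x = b.

This gives the KKT block system:
  [ Q   A^T ] [ x     ]   [-c ]
  [ A    0  ] [ lambda ] = [ b ]

Solving the linear system:
  x*      = (-0.3092, 1.0362, -0.9638)
  lambda* = (0.7207, -1.7683)
  f(x*)   = 0.5213

x* = (-0.3092, 1.0362, -0.9638), lambda* = (0.7207, -1.7683)


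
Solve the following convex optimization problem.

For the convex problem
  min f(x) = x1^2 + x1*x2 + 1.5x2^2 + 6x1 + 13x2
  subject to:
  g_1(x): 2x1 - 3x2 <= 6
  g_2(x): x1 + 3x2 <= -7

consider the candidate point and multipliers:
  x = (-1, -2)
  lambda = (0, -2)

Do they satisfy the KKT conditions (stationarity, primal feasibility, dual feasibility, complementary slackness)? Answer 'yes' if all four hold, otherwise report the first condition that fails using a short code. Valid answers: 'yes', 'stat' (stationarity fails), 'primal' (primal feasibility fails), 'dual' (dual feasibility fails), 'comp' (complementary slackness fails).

Gradient of f: grad f(x) = Q x + c = (2, 6)
Constraint values g_i(x) = a_i^T x - b_i:
  g_1((-1, -2)) = -2
  g_2((-1, -2)) = 0
Stationarity residual: grad f(x) + sum_i lambda_i a_i = (0, 0)
  -> stationarity OK
Primal feasibility (all g_i <= 0): OK
Dual feasibility (all lambda_i >= 0): FAILS
Complementary slackness (lambda_i * g_i(x) = 0 for all i): OK

Verdict: the first failing condition is dual_feasibility -> dual.

dual


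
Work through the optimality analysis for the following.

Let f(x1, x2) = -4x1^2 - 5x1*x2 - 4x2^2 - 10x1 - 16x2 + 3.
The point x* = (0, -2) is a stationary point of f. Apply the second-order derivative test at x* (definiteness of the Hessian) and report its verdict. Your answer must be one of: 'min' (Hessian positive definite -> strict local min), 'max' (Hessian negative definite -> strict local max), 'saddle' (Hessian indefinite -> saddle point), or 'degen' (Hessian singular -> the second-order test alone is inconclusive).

Compute the Hessian H = grad^2 f:
  H = [[-8, -5], [-5, -8]]
Verify stationarity: grad f(x*) = H x* + g = (0, 0).
Eigenvalues of H: -13, -3.
Both eigenvalues < 0, so H is negative definite -> x* is a strict local max.

max


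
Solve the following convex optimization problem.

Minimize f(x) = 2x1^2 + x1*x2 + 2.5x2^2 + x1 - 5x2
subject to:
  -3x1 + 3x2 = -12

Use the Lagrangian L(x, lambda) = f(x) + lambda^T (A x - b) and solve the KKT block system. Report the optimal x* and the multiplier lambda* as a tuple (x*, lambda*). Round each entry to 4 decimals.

Form the Lagrangian:
  L(x, lambda) = (1/2) x^T Q x + c^T x + lambda^T (A x - b)
Stationarity (grad_x L = 0): Q x + c + A^T lambda = 0.
Primal feasibility: A x = b.

This gives the KKT block system:
  [ Q   A^T ] [ x     ]   [-c ]
  [ A    0  ] [ lambda ] = [ b ]

Solving the linear system:
  x*      = (2.5455, -1.4545)
  lambda* = (3.2424)
  f(x*)   = 24.3636

x* = (2.5455, -1.4545), lambda* = (3.2424)


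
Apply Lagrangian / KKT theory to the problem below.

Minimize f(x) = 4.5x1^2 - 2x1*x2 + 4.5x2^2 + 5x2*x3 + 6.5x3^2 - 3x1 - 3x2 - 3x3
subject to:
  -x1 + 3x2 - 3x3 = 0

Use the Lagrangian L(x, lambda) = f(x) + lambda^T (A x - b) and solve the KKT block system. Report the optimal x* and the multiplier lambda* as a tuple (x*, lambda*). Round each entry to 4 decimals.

Form the Lagrangian:
  L(x, lambda) = (1/2) x^T Q x + c^T x + lambda^T (A x - b)
Stationarity (grad_x L = 0): Q x + c + A^T lambda = 0.
Primal feasibility: A x = b.

This gives the KKT block system:
  [ Q   A^T ] [ x     ]   [-c ]
  [ A    0  ] [ lambda ] = [ b ]

Solving the linear system:
  x*      = (0.4145, 0.2911, 0.153)
  lambda* = (0.148)
  f(x*)   = -1.2878

x* = (0.4145, 0.2911, 0.153), lambda* = (0.148)


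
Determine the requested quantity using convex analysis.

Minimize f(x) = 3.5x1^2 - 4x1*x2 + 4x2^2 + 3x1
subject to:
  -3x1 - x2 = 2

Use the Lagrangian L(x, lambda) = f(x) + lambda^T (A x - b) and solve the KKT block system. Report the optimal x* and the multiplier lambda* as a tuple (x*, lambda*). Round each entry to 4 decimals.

Form the Lagrangian:
  L(x, lambda) = (1/2) x^T Q x + c^T x + lambda^T (A x - b)
Stationarity (grad_x L = 0): Q x + c + A^T lambda = 0.
Primal feasibility: A x = b.

This gives the KKT block system:
  [ Q   A^T ] [ x     ]   [-c ]
  [ A    0  ] [ lambda ] = [ b ]

Solving the linear system:
  x*      = (-0.5728, -0.2816)
  lambda* = (0.0388)
  f(x*)   = -0.8981

x* = (-0.5728, -0.2816), lambda* = (0.0388)


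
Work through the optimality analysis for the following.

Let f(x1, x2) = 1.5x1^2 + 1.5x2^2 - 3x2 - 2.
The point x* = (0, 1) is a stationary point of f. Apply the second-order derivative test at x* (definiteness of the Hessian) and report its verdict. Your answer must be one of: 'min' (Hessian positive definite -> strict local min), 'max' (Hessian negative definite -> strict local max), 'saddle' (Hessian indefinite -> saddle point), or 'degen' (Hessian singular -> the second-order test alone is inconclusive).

Compute the Hessian H = grad^2 f:
  H = [[3, 0], [0, 3]]
Verify stationarity: grad f(x*) = H x* + g = (0, 0).
Eigenvalues of H: 3, 3.
Both eigenvalues > 0, so H is positive definite -> x* is a strict local min.

min


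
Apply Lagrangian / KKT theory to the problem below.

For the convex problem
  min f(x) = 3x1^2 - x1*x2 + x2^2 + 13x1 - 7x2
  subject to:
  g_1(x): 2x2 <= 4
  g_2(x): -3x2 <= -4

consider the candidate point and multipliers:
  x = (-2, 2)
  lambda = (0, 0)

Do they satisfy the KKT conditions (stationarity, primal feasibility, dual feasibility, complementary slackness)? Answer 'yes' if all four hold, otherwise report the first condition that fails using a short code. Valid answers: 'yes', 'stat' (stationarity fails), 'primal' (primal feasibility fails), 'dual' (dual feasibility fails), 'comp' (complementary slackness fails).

Gradient of f: grad f(x) = Q x + c = (-1, -1)
Constraint values g_i(x) = a_i^T x - b_i:
  g_1((-2, 2)) = 0
  g_2((-2, 2)) = -2
Stationarity residual: grad f(x) + sum_i lambda_i a_i = (-1, -1)
  -> stationarity FAILS
Primal feasibility (all g_i <= 0): OK
Dual feasibility (all lambda_i >= 0): OK
Complementary slackness (lambda_i * g_i(x) = 0 for all i): OK

Verdict: the first failing condition is stationarity -> stat.

stat


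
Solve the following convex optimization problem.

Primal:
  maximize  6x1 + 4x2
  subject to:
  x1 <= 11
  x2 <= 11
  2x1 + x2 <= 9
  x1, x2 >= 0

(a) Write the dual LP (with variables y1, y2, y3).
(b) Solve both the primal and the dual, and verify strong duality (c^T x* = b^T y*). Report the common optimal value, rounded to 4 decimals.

The standard primal-dual pair for 'max c^T x s.t. A x <= b, x >= 0' is:
  Dual:  min b^T y  s.t.  A^T y >= c,  y >= 0.

So the dual LP is:
  minimize  11y1 + 11y2 + 9y3
  subject to:
    y1 + 2y3 >= 6
    y2 + y3 >= 4
    y1, y2, y3 >= 0

Solving the primal: x* = (0, 9).
  primal value c^T x* = 36.
Solving the dual: y* = (0, 0, 4).
  dual value b^T y* = 36.
Strong duality: c^T x* = b^T y*. Confirmed.

36


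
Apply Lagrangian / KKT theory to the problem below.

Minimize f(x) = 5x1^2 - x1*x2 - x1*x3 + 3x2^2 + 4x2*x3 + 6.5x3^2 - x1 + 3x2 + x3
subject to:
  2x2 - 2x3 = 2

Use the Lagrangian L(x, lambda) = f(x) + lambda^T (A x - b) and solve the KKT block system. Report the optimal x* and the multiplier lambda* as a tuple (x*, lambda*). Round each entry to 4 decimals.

Form the Lagrangian:
  L(x, lambda) = (1/2) x^T Q x + c^T x + lambda^T (A x - b)
Stationarity (grad_x L = 0): Q x + c + A^T lambda = 0.
Primal feasibility: A x = b.

This gives the KKT block system:
  [ Q   A^T ] [ x     ]   [-c ]
  [ A    0  ] [ lambda ] = [ b ]

Solving the linear system:
  x*      = (0.0977, 0.4887, -0.5113)
  lambda* = (-1.8947)
  f(x*)   = 2.3233

x* = (0.0977, 0.4887, -0.5113), lambda* = (-1.8947)


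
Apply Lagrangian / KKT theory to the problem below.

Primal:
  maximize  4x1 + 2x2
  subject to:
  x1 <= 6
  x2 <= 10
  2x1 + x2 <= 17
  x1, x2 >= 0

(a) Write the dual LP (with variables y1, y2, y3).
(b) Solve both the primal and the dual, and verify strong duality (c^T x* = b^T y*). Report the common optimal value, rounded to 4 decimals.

The standard primal-dual pair for 'max c^T x s.t. A x <= b, x >= 0' is:
  Dual:  min b^T y  s.t.  A^T y >= c,  y >= 0.

So the dual LP is:
  minimize  6y1 + 10y2 + 17y3
  subject to:
    y1 + 2y3 >= 4
    y2 + y3 >= 2
    y1, y2, y3 >= 0

Solving the primal: x* = (3.5, 10).
  primal value c^T x* = 34.
Solving the dual: y* = (0, 0, 2).
  dual value b^T y* = 34.
Strong duality: c^T x* = b^T y*. Confirmed.

34


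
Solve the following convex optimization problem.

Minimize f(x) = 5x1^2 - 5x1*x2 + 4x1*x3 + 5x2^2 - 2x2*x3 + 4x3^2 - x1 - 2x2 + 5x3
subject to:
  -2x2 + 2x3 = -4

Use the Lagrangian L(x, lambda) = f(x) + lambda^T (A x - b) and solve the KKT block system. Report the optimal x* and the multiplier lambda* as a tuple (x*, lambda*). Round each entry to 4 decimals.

Form the Lagrangian:
  L(x, lambda) = (1/2) x^T Q x + c^T x + lambda^T (A x - b)
Stationarity (grad_x L = 0): Q x + c + A^T lambda = 0.
Primal feasibility: A x = b.

This gives the KKT block system:
  [ Q   A^T ] [ x     ]   [-c ]
  [ A    0  ] [ lambda ] = [ b ]

Solving the linear system:
  x*      = (0.9712, 0.7122, -1.2878)
  lambda* = (1.4209)
  f(x*)   = -1.5755

x* = (0.9712, 0.7122, -1.2878), lambda* = (1.4209)


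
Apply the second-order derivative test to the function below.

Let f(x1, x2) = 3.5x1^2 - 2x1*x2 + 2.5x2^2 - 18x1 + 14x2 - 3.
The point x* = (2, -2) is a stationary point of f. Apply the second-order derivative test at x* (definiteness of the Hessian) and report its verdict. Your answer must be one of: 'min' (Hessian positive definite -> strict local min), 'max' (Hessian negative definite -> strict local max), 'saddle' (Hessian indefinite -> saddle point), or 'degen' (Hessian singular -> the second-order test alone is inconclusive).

Compute the Hessian H = grad^2 f:
  H = [[7, -2], [-2, 5]]
Verify stationarity: grad f(x*) = H x* + g = (0, 0).
Eigenvalues of H: 3.7639, 8.2361.
Both eigenvalues > 0, so H is positive definite -> x* is a strict local min.

min


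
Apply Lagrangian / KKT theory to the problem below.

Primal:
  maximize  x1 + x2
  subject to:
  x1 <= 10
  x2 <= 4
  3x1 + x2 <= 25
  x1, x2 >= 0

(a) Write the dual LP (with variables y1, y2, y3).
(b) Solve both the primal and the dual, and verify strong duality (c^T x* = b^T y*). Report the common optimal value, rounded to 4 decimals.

The standard primal-dual pair for 'max c^T x s.t. A x <= b, x >= 0' is:
  Dual:  min b^T y  s.t.  A^T y >= c,  y >= 0.

So the dual LP is:
  minimize  10y1 + 4y2 + 25y3
  subject to:
    y1 + 3y3 >= 1
    y2 + y3 >= 1
    y1, y2, y3 >= 0

Solving the primal: x* = (7, 4).
  primal value c^T x* = 11.
Solving the dual: y* = (0, 0.6667, 0.3333).
  dual value b^T y* = 11.
Strong duality: c^T x* = b^T y*. Confirmed.

11


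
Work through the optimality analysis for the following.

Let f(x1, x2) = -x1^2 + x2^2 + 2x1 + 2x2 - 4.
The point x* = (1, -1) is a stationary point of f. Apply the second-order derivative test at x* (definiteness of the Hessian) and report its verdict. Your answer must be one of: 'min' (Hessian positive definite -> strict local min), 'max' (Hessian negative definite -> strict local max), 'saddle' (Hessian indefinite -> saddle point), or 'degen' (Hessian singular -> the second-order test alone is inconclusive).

Compute the Hessian H = grad^2 f:
  H = [[-2, 0], [0, 2]]
Verify stationarity: grad f(x*) = H x* + g = (0, 0).
Eigenvalues of H: -2, 2.
Eigenvalues have mixed signs, so H is indefinite -> x* is a saddle point.

saddle


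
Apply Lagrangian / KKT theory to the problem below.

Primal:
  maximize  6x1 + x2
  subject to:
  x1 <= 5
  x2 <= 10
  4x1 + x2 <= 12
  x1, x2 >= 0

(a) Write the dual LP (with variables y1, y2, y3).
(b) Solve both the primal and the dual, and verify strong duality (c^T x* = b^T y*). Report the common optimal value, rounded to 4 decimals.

The standard primal-dual pair for 'max c^T x s.t. A x <= b, x >= 0' is:
  Dual:  min b^T y  s.t.  A^T y >= c,  y >= 0.

So the dual LP is:
  minimize  5y1 + 10y2 + 12y3
  subject to:
    y1 + 4y3 >= 6
    y2 + y3 >= 1
    y1, y2, y3 >= 0

Solving the primal: x* = (3, 0).
  primal value c^T x* = 18.
Solving the dual: y* = (0, 0, 1.5).
  dual value b^T y* = 18.
Strong duality: c^T x* = b^T y*. Confirmed.

18


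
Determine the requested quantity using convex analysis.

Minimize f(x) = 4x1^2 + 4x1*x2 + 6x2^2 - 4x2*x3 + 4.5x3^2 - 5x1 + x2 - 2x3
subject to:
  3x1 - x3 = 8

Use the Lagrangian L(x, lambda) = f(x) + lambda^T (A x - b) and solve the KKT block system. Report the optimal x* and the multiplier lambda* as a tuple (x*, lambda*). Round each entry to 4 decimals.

Form the Lagrangian:
  L(x, lambda) = (1/2) x^T Q x + c^T x + lambda^T (A x - b)
Stationarity (grad_x L = 0): Q x + c + A^T lambda = 0.
Primal feasibility: A x = b.

This gives the KKT block system:
  [ Q   A^T ] [ x     ]   [-c ]
  [ A    0  ] [ lambda ] = [ b ]

Solving the linear system:
  x*      = (2.4502, -1.1165, -0.6494)
  lambda* = (-3.3785)
  f(x*)   = 7.4796

x* = (2.4502, -1.1165, -0.6494), lambda* = (-3.3785)


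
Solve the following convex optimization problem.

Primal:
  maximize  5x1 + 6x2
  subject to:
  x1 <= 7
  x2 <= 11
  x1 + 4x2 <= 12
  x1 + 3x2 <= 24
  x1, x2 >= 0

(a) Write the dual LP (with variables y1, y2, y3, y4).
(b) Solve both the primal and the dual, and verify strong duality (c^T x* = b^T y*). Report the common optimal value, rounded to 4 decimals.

The standard primal-dual pair for 'max c^T x s.t. A x <= b, x >= 0' is:
  Dual:  min b^T y  s.t.  A^T y >= c,  y >= 0.

So the dual LP is:
  minimize  7y1 + 11y2 + 12y3 + 24y4
  subject to:
    y1 + y3 + y4 >= 5
    y2 + 4y3 + 3y4 >= 6
    y1, y2, y3, y4 >= 0

Solving the primal: x* = (7, 1.25).
  primal value c^T x* = 42.5.
Solving the dual: y* = (3.5, 0, 1.5, 0).
  dual value b^T y* = 42.5.
Strong duality: c^T x* = b^T y*. Confirmed.

42.5


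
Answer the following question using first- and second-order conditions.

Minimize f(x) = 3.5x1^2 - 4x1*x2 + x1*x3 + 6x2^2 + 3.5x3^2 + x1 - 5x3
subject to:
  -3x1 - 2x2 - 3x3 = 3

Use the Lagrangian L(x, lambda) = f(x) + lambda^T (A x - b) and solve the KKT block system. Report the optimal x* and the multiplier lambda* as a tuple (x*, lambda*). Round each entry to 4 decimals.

Form the Lagrangian:
  L(x, lambda) = (1/2) x^T Q x + c^T x + lambda^T (A x - b)
Stationarity (grad_x L = 0): Q x + c + A^T lambda = 0.
Primal feasibility: A x = b.

This gives the KKT block system:
  [ Q   A^T ] [ x     ]   [-c ]
  [ A    0  ] [ lambda ] = [ b ]

Solving the linear system:
  x*      = (-1, -0.5294, 0.3529)
  lambda* = (-1.1765)
  f(x*)   = 0.3824

x* = (-1, -0.5294, 0.3529), lambda* = (-1.1765)


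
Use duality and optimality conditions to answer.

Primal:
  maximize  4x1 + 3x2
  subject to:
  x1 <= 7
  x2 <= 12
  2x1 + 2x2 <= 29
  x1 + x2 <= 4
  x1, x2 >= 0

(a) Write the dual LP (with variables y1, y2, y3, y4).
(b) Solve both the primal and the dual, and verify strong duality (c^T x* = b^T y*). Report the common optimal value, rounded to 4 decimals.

The standard primal-dual pair for 'max c^T x s.t. A x <= b, x >= 0' is:
  Dual:  min b^T y  s.t.  A^T y >= c,  y >= 0.

So the dual LP is:
  minimize  7y1 + 12y2 + 29y3 + 4y4
  subject to:
    y1 + 2y3 + y4 >= 4
    y2 + 2y3 + y4 >= 3
    y1, y2, y3, y4 >= 0

Solving the primal: x* = (4, 0).
  primal value c^T x* = 16.
Solving the dual: y* = (0, 0, 0, 4).
  dual value b^T y* = 16.
Strong duality: c^T x* = b^T y*. Confirmed.

16


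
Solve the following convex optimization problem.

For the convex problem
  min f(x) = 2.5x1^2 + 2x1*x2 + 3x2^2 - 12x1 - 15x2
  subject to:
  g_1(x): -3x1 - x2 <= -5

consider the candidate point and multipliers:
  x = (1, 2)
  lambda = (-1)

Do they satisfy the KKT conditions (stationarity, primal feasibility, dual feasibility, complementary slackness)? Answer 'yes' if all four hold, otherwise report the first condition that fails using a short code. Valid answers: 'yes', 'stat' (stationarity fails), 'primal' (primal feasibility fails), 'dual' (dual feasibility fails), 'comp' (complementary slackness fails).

Gradient of f: grad f(x) = Q x + c = (-3, -1)
Constraint values g_i(x) = a_i^T x - b_i:
  g_1((1, 2)) = 0
Stationarity residual: grad f(x) + sum_i lambda_i a_i = (0, 0)
  -> stationarity OK
Primal feasibility (all g_i <= 0): OK
Dual feasibility (all lambda_i >= 0): FAILS
Complementary slackness (lambda_i * g_i(x) = 0 for all i): OK

Verdict: the first failing condition is dual_feasibility -> dual.

dual


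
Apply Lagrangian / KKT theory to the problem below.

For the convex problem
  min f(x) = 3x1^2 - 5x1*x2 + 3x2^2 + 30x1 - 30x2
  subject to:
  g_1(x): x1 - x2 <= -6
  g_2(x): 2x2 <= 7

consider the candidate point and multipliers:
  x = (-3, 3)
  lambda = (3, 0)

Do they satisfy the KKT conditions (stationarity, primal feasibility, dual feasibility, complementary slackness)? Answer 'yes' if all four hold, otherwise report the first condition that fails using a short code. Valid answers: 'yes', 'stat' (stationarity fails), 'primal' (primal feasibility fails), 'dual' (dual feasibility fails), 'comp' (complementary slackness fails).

Gradient of f: grad f(x) = Q x + c = (-3, 3)
Constraint values g_i(x) = a_i^T x - b_i:
  g_1((-3, 3)) = 0
  g_2((-3, 3)) = -1
Stationarity residual: grad f(x) + sum_i lambda_i a_i = (0, 0)
  -> stationarity OK
Primal feasibility (all g_i <= 0): OK
Dual feasibility (all lambda_i >= 0): OK
Complementary slackness (lambda_i * g_i(x) = 0 for all i): OK

Verdict: yes, KKT holds.

yes


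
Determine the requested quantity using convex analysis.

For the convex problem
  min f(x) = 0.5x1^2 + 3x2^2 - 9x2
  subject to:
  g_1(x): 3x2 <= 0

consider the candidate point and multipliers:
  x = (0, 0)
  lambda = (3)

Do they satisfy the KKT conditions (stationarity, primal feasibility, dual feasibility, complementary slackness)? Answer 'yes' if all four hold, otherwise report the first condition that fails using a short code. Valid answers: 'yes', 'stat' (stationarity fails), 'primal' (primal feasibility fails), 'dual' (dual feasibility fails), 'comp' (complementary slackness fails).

Gradient of f: grad f(x) = Q x + c = (0, -9)
Constraint values g_i(x) = a_i^T x - b_i:
  g_1((0, 0)) = 0
Stationarity residual: grad f(x) + sum_i lambda_i a_i = (0, 0)
  -> stationarity OK
Primal feasibility (all g_i <= 0): OK
Dual feasibility (all lambda_i >= 0): OK
Complementary slackness (lambda_i * g_i(x) = 0 for all i): OK

Verdict: yes, KKT holds.

yes


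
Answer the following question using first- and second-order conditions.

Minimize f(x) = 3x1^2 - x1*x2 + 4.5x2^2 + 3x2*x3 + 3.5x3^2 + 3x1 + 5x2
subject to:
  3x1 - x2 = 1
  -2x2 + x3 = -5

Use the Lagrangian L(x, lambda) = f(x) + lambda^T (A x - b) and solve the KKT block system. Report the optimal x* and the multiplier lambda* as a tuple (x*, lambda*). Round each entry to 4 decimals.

Form the Lagrangian:
  L(x, lambda) = (1/2) x^T Q x + c^T x + lambda^T (A x - b)
Stationarity (grad_x L = 0): Q x + c + A^T lambda = 0.
Primal feasibility: A x = b.

This gives the KKT block system:
  [ Q   A^T ] [ x     ]   [-c ]
  [ A    0  ] [ lambda ] = [ b ]

Solving the linear system:
  x*      = (0.8685, 1.6054, -1.7891)
  lambda* = (-2.2018, 7.7075)
  f(x*)   = 25.6859

x* = (0.8685, 1.6054, -1.7891), lambda* = (-2.2018, 7.7075)


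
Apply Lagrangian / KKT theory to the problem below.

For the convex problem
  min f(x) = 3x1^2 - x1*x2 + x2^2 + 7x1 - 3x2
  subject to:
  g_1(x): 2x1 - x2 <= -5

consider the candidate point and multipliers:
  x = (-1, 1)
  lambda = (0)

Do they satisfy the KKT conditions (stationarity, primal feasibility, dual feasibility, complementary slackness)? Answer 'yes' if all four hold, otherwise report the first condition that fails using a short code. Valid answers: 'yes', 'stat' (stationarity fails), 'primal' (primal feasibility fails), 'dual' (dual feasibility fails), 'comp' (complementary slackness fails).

Gradient of f: grad f(x) = Q x + c = (0, 0)
Constraint values g_i(x) = a_i^T x - b_i:
  g_1((-1, 1)) = 2
Stationarity residual: grad f(x) + sum_i lambda_i a_i = (0, 0)
  -> stationarity OK
Primal feasibility (all g_i <= 0): FAILS
Dual feasibility (all lambda_i >= 0): OK
Complementary slackness (lambda_i * g_i(x) = 0 for all i): OK

Verdict: the first failing condition is primal_feasibility -> primal.

primal


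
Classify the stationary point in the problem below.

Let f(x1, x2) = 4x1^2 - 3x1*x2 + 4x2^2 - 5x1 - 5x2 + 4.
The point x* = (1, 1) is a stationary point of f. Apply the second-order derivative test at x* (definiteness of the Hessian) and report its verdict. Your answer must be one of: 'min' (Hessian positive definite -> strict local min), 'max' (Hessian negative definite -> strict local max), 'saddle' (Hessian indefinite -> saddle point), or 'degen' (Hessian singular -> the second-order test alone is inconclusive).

Compute the Hessian H = grad^2 f:
  H = [[8, -3], [-3, 8]]
Verify stationarity: grad f(x*) = H x* + g = (0, 0).
Eigenvalues of H: 5, 11.
Both eigenvalues > 0, so H is positive definite -> x* is a strict local min.

min


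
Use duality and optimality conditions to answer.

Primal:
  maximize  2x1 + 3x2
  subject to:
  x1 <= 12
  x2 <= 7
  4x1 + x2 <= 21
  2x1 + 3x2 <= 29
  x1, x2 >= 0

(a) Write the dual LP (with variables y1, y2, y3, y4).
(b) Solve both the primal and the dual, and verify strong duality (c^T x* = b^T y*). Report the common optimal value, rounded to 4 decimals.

The standard primal-dual pair for 'max c^T x s.t. A x <= b, x >= 0' is:
  Dual:  min b^T y  s.t.  A^T y >= c,  y >= 0.

So the dual LP is:
  minimize  12y1 + 7y2 + 21y3 + 29y4
  subject to:
    y1 + 4y3 + 2y4 >= 2
    y2 + y3 + 3y4 >= 3
    y1, y2, y3, y4 >= 0

Solving the primal: x* = (3.5, 7).
  primal value c^T x* = 28.
Solving the dual: y* = (0, 2.5, 0.5, 0).
  dual value b^T y* = 28.
Strong duality: c^T x* = b^T y*. Confirmed.

28


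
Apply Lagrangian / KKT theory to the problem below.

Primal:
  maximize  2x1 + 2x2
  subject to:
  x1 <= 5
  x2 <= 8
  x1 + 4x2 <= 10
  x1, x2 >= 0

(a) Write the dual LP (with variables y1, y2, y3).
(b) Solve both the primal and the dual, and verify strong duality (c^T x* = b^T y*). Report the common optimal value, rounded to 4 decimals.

The standard primal-dual pair for 'max c^T x s.t. A x <= b, x >= 0' is:
  Dual:  min b^T y  s.t.  A^T y >= c,  y >= 0.

So the dual LP is:
  minimize  5y1 + 8y2 + 10y3
  subject to:
    y1 + y3 >= 2
    y2 + 4y3 >= 2
    y1, y2, y3 >= 0

Solving the primal: x* = (5, 1.25).
  primal value c^T x* = 12.5.
Solving the dual: y* = (1.5, 0, 0.5).
  dual value b^T y* = 12.5.
Strong duality: c^T x* = b^T y*. Confirmed.

12.5


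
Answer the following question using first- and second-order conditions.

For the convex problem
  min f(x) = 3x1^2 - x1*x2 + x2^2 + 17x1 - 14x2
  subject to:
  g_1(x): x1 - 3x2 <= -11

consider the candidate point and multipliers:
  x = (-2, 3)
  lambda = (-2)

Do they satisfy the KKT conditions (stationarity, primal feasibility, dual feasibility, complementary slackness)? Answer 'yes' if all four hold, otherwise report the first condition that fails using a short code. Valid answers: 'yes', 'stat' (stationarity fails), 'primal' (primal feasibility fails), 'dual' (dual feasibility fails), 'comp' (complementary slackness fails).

Gradient of f: grad f(x) = Q x + c = (2, -6)
Constraint values g_i(x) = a_i^T x - b_i:
  g_1((-2, 3)) = 0
Stationarity residual: grad f(x) + sum_i lambda_i a_i = (0, 0)
  -> stationarity OK
Primal feasibility (all g_i <= 0): OK
Dual feasibility (all lambda_i >= 0): FAILS
Complementary slackness (lambda_i * g_i(x) = 0 for all i): OK

Verdict: the first failing condition is dual_feasibility -> dual.

dual


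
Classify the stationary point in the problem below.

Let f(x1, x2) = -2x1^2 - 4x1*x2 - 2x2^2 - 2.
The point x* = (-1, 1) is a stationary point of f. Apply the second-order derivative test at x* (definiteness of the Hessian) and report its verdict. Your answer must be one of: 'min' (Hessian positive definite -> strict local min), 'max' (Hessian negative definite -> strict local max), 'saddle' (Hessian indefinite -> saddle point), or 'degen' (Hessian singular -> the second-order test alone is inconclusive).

Compute the Hessian H = grad^2 f:
  H = [[-4, -4], [-4, -4]]
Verify stationarity: grad f(x*) = H x* + g = (0, 0).
Eigenvalues of H: -8, 0.
H has a zero eigenvalue (singular; negative semidefinite but not definite), so H is neither positive definite, negative definite, nor indefinite. The second-order test alone is inconclusive -> degen.
(Indeed, f is constant along the null direction of H through x*, so x* is not a strict local extremum.)

degen


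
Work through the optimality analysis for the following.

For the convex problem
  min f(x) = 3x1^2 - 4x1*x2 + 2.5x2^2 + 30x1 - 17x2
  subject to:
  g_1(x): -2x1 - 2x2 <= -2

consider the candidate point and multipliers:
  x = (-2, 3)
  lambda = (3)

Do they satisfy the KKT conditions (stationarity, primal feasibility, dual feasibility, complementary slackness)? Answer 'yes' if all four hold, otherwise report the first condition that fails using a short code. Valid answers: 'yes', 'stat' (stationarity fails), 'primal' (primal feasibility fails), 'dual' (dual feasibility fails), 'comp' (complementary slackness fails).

Gradient of f: grad f(x) = Q x + c = (6, 6)
Constraint values g_i(x) = a_i^T x - b_i:
  g_1((-2, 3)) = 0
Stationarity residual: grad f(x) + sum_i lambda_i a_i = (0, 0)
  -> stationarity OK
Primal feasibility (all g_i <= 0): OK
Dual feasibility (all lambda_i >= 0): OK
Complementary slackness (lambda_i * g_i(x) = 0 for all i): OK

Verdict: yes, KKT holds.

yes


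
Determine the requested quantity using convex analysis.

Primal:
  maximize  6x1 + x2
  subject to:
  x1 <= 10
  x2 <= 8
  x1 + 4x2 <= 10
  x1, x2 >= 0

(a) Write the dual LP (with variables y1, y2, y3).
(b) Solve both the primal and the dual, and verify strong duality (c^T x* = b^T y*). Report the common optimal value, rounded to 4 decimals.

The standard primal-dual pair for 'max c^T x s.t. A x <= b, x >= 0' is:
  Dual:  min b^T y  s.t.  A^T y >= c,  y >= 0.

So the dual LP is:
  minimize  10y1 + 8y2 + 10y3
  subject to:
    y1 + y3 >= 6
    y2 + 4y3 >= 1
    y1, y2, y3 >= 0

Solving the primal: x* = (10, 0).
  primal value c^T x* = 60.
Solving the dual: y* = (5.75, 0, 0.25).
  dual value b^T y* = 60.
Strong duality: c^T x* = b^T y*. Confirmed.

60


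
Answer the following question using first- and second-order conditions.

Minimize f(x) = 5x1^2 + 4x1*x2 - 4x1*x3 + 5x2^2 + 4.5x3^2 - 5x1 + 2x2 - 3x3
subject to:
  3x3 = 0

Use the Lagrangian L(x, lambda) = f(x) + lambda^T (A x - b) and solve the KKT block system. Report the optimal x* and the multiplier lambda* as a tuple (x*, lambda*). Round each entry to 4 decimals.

Form the Lagrangian:
  L(x, lambda) = (1/2) x^T Q x + c^T x + lambda^T (A x - b)
Stationarity (grad_x L = 0): Q x + c + A^T lambda = 0.
Primal feasibility: A x = b.

This gives the KKT block system:
  [ Q   A^T ] [ x     ]   [-c ]
  [ A    0  ] [ lambda ] = [ b ]

Solving the linear system:
  x*      = (0.6905, -0.4762, 0)
  lambda* = (1.9206)
  f(x*)   = -2.2024

x* = (0.6905, -0.4762, 0), lambda* = (1.9206)


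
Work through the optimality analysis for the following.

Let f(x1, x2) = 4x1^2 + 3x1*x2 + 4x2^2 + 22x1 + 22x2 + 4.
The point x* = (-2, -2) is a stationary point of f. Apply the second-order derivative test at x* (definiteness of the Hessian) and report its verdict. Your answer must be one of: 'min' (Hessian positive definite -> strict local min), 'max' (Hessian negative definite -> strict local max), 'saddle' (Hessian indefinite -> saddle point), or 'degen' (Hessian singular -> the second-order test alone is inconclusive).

Compute the Hessian H = grad^2 f:
  H = [[8, 3], [3, 8]]
Verify stationarity: grad f(x*) = H x* + g = (0, 0).
Eigenvalues of H: 5, 11.
Both eigenvalues > 0, so H is positive definite -> x* is a strict local min.

min


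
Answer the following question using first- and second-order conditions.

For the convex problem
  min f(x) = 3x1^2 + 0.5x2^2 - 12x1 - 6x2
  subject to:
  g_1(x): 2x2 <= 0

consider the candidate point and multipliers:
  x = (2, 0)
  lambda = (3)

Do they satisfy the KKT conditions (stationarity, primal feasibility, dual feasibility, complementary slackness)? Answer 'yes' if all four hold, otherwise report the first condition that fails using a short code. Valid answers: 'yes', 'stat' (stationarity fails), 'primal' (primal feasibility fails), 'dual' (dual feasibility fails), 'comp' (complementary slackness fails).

Gradient of f: grad f(x) = Q x + c = (0, -6)
Constraint values g_i(x) = a_i^T x - b_i:
  g_1((2, 0)) = 0
Stationarity residual: grad f(x) + sum_i lambda_i a_i = (0, 0)
  -> stationarity OK
Primal feasibility (all g_i <= 0): OK
Dual feasibility (all lambda_i >= 0): OK
Complementary slackness (lambda_i * g_i(x) = 0 for all i): OK

Verdict: yes, KKT holds.

yes


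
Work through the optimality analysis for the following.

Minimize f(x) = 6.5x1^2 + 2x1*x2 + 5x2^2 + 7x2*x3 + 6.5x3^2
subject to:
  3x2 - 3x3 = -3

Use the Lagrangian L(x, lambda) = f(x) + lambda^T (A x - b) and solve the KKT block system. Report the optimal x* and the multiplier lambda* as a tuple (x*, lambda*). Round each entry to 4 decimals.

Form the Lagrangian:
  L(x, lambda) = (1/2) x^T Q x + c^T x + lambda^T (A x - b)
Stationarity (grad_x L = 0): Q x + c + A^T lambda = 0.
Primal feasibility: A x = b.

This gives the KKT block system:
  [ Q   A^T ] [ x     ]   [-c ]
  [ A    0  ] [ lambda ] = [ b ]

Solving the linear system:
  x*      = (0.0839, -0.5451, 0.4549)
  lambda* = (0.6995)
  f(x*)   = 1.0493

x* = (0.0839, -0.5451, 0.4549), lambda* = (0.6995)


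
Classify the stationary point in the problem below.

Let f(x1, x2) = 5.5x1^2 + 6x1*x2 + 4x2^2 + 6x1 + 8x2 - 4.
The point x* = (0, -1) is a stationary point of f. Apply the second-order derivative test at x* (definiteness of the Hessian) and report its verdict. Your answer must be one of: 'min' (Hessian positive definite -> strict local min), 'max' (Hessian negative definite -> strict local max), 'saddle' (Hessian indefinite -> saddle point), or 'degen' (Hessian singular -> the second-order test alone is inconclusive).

Compute the Hessian H = grad^2 f:
  H = [[11, 6], [6, 8]]
Verify stationarity: grad f(x*) = H x* + g = (0, 0).
Eigenvalues of H: 3.3153, 15.6847.
Both eigenvalues > 0, so H is positive definite -> x* is a strict local min.

min


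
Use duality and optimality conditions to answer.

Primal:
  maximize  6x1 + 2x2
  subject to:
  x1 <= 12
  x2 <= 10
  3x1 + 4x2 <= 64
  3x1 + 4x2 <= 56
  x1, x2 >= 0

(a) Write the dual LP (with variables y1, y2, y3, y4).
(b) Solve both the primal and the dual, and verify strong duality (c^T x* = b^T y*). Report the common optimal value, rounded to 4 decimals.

The standard primal-dual pair for 'max c^T x s.t. A x <= b, x >= 0' is:
  Dual:  min b^T y  s.t.  A^T y >= c,  y >= 0.

So the dual LP is:
  minimize  12y1 + 10y2 + 64y3 + 56y4
  subject to:
    y1 + 3y3 + 3y4 >= 6
    y2 + 4y3 + 4y4 >= 2
    y1, y2, y3, y4 >= 0

Solving the primal: x* = (12, 5).
  primal value c^T x* = 82.
Solving the dual: y* = (4.5, 0, 0, 0.5).
  dual value b^T y* = 82.
Strong duality: c^T x* = b^T y*. Confirmed.

82


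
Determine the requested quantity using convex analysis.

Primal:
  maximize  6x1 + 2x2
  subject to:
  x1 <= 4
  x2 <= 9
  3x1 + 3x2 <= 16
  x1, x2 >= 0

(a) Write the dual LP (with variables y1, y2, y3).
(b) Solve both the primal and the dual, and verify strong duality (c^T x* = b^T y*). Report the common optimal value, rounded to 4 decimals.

The standard primal-dual pair for 'max c^T x s.t. A x <= b, x >= 0' is:
  Dual:  min b^T y  s.t.  A^T y >= c,  y >= 0.

So the dual LP is:
  minimize  4y1 + 9y2 + 16y3
  subject to:
    y1 + 3y3 >= 6
    y2 + 3y3 >= 2
    y1, y2, y3 >= 0

Solving the primal: x* = (4, 1.3333).
  primal value c^T x* = 26.6667.
Solving the dual: y* = (4, 0, 0.6667).
  dual value b^T y* = 26.6667.
Strong duality: c^T x* = b^T y*. Confirmed.

26.6667


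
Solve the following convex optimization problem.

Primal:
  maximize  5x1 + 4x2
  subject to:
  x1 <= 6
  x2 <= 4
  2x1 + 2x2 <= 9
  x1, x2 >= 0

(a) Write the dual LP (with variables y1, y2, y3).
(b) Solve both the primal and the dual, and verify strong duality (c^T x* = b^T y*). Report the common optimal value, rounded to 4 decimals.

The standard primal-dual pair for 'max c^T x s.t. A x <= b, x >= 0' is:
  Dual:  min b^T y  s.t.  A^T y >= c,  y >= 0.

So the dual LP is:
  minimize  6y1 + 4y2 + 9y3
  subject to:
    y1 + 2y3 >= 5
    y2 + 2y3 >= 4
    y1, y2, y3 >= 0

Solving the primal: x* = (4.5, 0).
  primal value c^T x* = 22.5.
Solving the dual: y* = (0, 0, 2.5).
  dual value b^T y* = 22.5.
Strong duality: c^T x* = b^T y*. Confirmed.

22.5


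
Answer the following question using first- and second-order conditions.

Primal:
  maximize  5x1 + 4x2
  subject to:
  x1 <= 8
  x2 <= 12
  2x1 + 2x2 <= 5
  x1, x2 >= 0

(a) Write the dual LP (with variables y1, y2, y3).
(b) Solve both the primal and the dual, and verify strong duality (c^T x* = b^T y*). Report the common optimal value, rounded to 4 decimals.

The standard primal-dual pair for 'max c^T x s.t. A x <= b, x >= 0' is:
  Dual:  min b^T y  s.t.  A^T y >= c,  y >= 0.

So the dual LP is:
  minimize  8y1 + 12y2 + 5y3
  subject to:
    y1 + 2y3 >= 5
    y2 + 2y3 >= 4
    y1, y2, y3 >= 0

Solving the primal: x* = (2.5, 0).
  primal value c^T x* = 12.5.
Solving the dual: y* = (0, 0, 2.5).
  dual value b^T y* = 12.5.
Strong duality: c^T x* = b^T y*. Confirmed.

12.5
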